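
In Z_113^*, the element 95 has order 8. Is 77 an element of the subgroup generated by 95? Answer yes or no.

no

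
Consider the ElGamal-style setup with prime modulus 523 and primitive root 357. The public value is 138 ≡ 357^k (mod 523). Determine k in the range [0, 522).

Baby-step giant-step with m = ceil(sqrt(522)) = 23.
Baby table (357^j mod 523 for j=0..22):
  0:1  1:357  2:360  3:385  4:419  5:5  6:216  7:231
  8:356  9:3  10:25  11:34  12:109  13:211  14:15  15:125
  16:170  17:22  18:9  19:75  20:102  21:327  22:110
Giant step factor: 357^(-23) ≡ 93 (mod 523).
Scan 138·93^i mod 523 for i = 0, 1, …:
  i=0: 138   i=1: 282   i=2: 76   i=3: 269
  i=4: 436   i=5: 277   i=6: 134   i=7: 433
  i=8: 521   i=9: 337   i=10: 484   i=11: 34
Match at i=11, j=11: k = 11·23 + 11 = 264.

264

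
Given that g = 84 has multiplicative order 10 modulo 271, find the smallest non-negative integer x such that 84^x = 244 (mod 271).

8

Successive powers of 84 modulo 271:
  84^0=1  84^1=84  84^2=10  84^3=27  84^4=100  84^5=270
  84^6=187  84^7=261  84^8=244
So 84^8 ≡ 244 (mod 271), giving x = 8.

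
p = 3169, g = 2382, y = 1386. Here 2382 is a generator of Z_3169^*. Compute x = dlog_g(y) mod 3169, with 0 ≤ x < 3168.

Baby-step giant-step with m = ceil(sqrt(3168)) = 57.
Baby table (2382^j mod 3169 for j=0..56):
  0:1  1:2382  2:1414  3:2670  4:2926  5:1101  6:1819  7:835
  8:2007  9:1822  10:1643  11:3080  12:325  13:914  14:45  15:2613
  16:250  17:2897  18:1741  19:2010  20:2630  21:2716  22:1583  23:2765
  24:1048  25:2333  26:1949  27:3102  28:2025  29:332  30:1743  31:436
  32:2289  33:1718  34:1097  35:1798  36:1517  37:834  38:2794  39:408
  40:2142  41:154  42:2393  43:2264  44:2379  45:606  46:1597  47:1254
  48:1830  49:1685  50:1716  51:2671  52:2139  53:2515  54:1320  55:592
  56:3108
Giant step factor: 2382^(-57) ≡ 47 (mod 3169).
Scan 1386·47^i mod 3169 for i = 0, 1, …:
  i=0: 1386   i=1: 1762   i=2: 420   i=3: 726
  i=4: 2432   i=5: 220   i=6: 833   i=7: 1123
  i=8: 2077   i=9: 2549     …   i=44: 1288
  i=45: 325
Match at i=45, j=12: x = 45·57 + 12 = 2577.

2577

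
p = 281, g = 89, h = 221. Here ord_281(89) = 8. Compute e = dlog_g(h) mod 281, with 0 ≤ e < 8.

3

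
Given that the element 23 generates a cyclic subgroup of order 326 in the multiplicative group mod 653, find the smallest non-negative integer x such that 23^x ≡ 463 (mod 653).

300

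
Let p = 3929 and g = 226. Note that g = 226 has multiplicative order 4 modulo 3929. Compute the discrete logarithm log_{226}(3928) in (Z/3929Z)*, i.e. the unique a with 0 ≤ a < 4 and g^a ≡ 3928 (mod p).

Successive powers of 226 modulo 3929:
  226^0=1  226^1=226  226^2=3928
So 226^2 ≡ 3928 (mod 3929), giving a = 2.

2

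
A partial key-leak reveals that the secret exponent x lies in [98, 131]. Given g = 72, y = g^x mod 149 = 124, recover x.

122

Compute 72^98 mod 149 = 144, then multiply by 72 repeatedly:
  72^98=144  72^99=87  72^100=6  72^101=134  72^102=112
  72^103=18  72^104=104  72^105=38  72^106=54  72^107=14
  72^108=114  72^109=13  72^110=42  72^111=44  72^112=39
  72^113=126  72^114=132  72^115=117  72^116=80  72^117=98
  72^118=53  72^119=91  72^120=145  72^121=10  72^122=124
Found 124 at exponent 122.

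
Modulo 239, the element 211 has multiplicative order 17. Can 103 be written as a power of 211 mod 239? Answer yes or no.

103 ∈ ⟨211⟩ iff 103^17 ≡ 1 (mod 239), since |⟨211⟩| = 17.
103^17 mod 239 = 229.
Since 229 ≠ 1, 103 does not lie in the subgroup.

no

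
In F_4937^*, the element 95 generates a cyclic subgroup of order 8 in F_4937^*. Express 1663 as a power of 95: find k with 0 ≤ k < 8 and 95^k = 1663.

Successive powers of 95 modulo 4937:
  95^0=1  95^1=95  95^2=4088  95^3=3274  95^4=4936  95^5=4842
  95^6=849  95^7=1663
So 95^7 ≡ 1663 (mod 4937), giving k = 7.

7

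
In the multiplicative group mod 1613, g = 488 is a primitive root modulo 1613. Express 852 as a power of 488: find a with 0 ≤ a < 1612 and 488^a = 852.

214

Baby-step giant-step with m = ceil(sqrt(1612)) = 41.
Baby table (488^j mod 1613 for j=0..40):
  0:1  1:488  2:1033  3:848  4:896  5:125  6:1319  7:85
  8:1155  9:703  10:1108  11:349  12:947  13:818  14:773  15:1395
  16:74  17:626  18:631  19:1458  20:171  21:1185  22:826  23:1451
  24:1594  25:406  26:1342  27:18  28:719  29:851  30:747  31:1611
  32:637  33:1160  34:1530  35:1434  36:1363  37:588  38:1443  39:916
  40:207
Giant step factor: 488^(-41) ≡ 1506 (mod 1613).
Scan 852·1506^i mod 1613 for i = 0, 1, …:
  i=0: 852   i=1: 777   i=2: 737   i=3: 178
  i=4: 310   i=5: 703
Match at i=5, j=9: a = 5·41 + 9 = 214.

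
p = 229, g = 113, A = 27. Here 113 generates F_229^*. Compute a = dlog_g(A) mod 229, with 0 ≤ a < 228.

96

Baby-step giant-step with m = ceil(sqrt(228)) = 16.
Baby table (113^j mod 229 for j=0..15):
  0:1  1:113  2:174  3:197  4:48  5:157  6:108  7:67
  8:14  9:208  10:146  11:10  12:214  13:137  14:138  15:22
Giant step factor: 113^(-16) ≡ 111 (mod 229).
Scan 27·111^i mod 229 for i = 0, 1, …:
  i=0: 27   i=1: 20   i=2: 159   i=3: 16
  i=4: 173   i=5: 196   i=6: 1
Match at i=6, j=0: a = 6·16 + 0 = 96.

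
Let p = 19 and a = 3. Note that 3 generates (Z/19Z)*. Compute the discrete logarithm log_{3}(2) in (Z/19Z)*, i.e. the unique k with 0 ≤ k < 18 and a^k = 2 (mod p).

7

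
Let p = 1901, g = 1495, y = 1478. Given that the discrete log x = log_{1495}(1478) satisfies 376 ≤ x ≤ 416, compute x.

Compute 1495^376 mod 1901 = 1598, then multiply by 1495 repeatedly:
  1495^376=1598  1495^377=1354  1495^378=1566  1495^379=1039  1495^380=188
  1495^381=1613  1495^382=967  1495^383=905  1495^384=1364  1495^385=1308
  1495^386=1232  1495^387=1672  1495^388=1726  1495^389=713  1495^390=1375
  1495^391=644  1495^392=874  1495^393=643  1495^394=1280  1495^395=1194
  1495^396=1892  1495^397=1753  1495^398=1157  1495^399=1706  1495^400=1229
  1495^401=989  1495^402=1478
Found 1478 at exponent 402.

402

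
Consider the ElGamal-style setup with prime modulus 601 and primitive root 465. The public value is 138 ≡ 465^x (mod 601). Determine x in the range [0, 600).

598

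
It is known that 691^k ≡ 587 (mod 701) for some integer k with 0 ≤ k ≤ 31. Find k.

Compute 691^0 mod 701 = 1, then multiply by 691 repeatedly:
  691^0=1  691^1=691  691^2=100  691^3=402  691^4=186
  691^5=243  691^6=374  691^7=466  691^8=247  691^9=334
  691^10=165  691^11=453  691^12=377  691^13=436  691^14=547
  691^15=138  691^16=22  691^17=481  691^18=97  691^19=432
  691^20=587
Found 587 at exponent 20.

20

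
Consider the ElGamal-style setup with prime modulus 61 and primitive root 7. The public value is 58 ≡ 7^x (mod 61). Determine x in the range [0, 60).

Successive powers of 7 modulo 61:
  7^0=1  7^1=7  7^2=49  7^3=38  7^4=22  7^5=32
  7^6=41  7^7=43  7^8=57  7^9=33  7^10=48  7^11=31
  7^12=34  7^13=55  7^14=19  7^15=11  7^16=16  7^17=51
  7^18=52  7^19=59  7^20=47  7^21=24  7^22=46  7^23=17
  7^24=58
So 7^24 ≡ 58 (mod 61), giving x = 24.

24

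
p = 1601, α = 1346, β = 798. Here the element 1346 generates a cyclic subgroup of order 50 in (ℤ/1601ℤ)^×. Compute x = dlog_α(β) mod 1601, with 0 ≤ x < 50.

34

Baby-step giant-step with m = ceil(sqrt(50)) = 8.
Baby table (1346^j mod 1601 for j=0..7):
  0:1  1:1346  2:985  3:182  4:19  5:1559  6:1104  7:256
Giant step factor: 1346^(-8) ≡ 1499 (mod 1601).
Scan 798·1499^i mod 1601 for i = 0, 1, …:
  i=0: 798   i=1: 255   i=2: 1207   i=3: 163
  i=4: 985
Match at i=4, j=2: x = 4·8 + 2 = 34.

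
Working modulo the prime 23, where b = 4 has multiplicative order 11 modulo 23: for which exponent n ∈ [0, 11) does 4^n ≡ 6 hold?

10

Successive powers of 4 modulo 23:
  4^0=1  4^1=4  4^2=16  4^3=18  4^4=3  4^5=12
  4^6=2  4^7=8  4^8=9  4^9=13  4^10=6
So 4^10 ≡ 6 (mod 23), giving n = 10.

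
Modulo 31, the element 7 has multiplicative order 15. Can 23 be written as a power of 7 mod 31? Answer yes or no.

⟨7⟩ has order 15; its elements mod 31 are {1, 2, 4, 5, 7, 8, 9, 10, 14, 16, 18, 19, 20, 25, 28}.
23 is not in this set.

no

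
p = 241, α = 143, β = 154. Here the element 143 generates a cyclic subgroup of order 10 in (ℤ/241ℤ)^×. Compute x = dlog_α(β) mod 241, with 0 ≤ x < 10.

3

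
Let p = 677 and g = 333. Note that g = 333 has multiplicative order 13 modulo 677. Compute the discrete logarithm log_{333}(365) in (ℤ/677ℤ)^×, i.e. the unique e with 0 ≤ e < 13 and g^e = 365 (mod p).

Successive powers of 333 modulo 677:
  333^0=1  333^1=333  333^2=538  333^3=426  333^4=365
So 333^4 ≡ 365 (mod 677), giving e = 4.

4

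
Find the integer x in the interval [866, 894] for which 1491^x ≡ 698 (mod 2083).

882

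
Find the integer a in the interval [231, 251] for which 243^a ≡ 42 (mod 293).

243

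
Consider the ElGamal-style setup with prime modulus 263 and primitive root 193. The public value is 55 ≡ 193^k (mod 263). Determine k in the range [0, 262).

Baby-step giant-step with m = ceil(sqrt(262)) = 17.
Baby table (193^j mod 263 for j=0..16):
  0:1  1:193  2:166  3:215  4:204  5:185  6:200  7:202
  8:62  9:131  10:35  11:180  12:24  13:161  14:39  15:163
  16:162
Giant step factor: 193^(-17) ≡ 246 (mod 263).
Scan 55·246^i mod 263 for i = 0, 1, …:
  i=0: 55   i=1: 117   i=2: 115   i=3: 149
  i=4: 97   i=5: 192   i=6: 155   i=7: 258
  i=8: 85   i=9: 133   i=10: 106   i=11: 39
Match at i=11, j=14: k = 11·17 + 14 = 201.

201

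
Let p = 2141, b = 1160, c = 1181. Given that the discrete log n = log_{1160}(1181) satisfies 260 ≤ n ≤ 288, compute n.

275

Compute 1160^260 mod 2141 = 711, then multiply by 1160 repeatedly:
  1160^260=711  1160^261=475  1160^262=763  1160^263=847  1160^264=1942
  1160^265=388  1160^266=470  1160^267=1386  1160^268=2010  1160^269=51
  1160^270=1353  1160^271=127  1160^272=1732  1160^273=862  1160^274=73
  1160^275=1181
Found 1181 at exponent 275.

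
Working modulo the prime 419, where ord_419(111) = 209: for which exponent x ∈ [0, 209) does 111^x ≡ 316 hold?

179

Baby-step giant-step with m = ceil(sqrt(209)) = 15.
Baby table (111^j mod 419 for j=0..14):
  0:1  1:111  2:170  3:15  4:408  5:36  6:225  7:254
  8:121  9:23  10:39  11:139  12:345  13:166  14:409
Giant step factor: 111^(-15) ≡ 362 (mod 419).
Scan 316·362^i mod 419 for i = 0, 1, …:
  i=0: 316   i=1: 5   i=2: 134   i=3: 323
  i=4: 25   i=5: 251   i=6: 358   i=7: 125
  i=8: 417   i=9: 114   i=10: 206   i=11: 409
Match at i=11, j=14: x = 11·15 + 14 = 179.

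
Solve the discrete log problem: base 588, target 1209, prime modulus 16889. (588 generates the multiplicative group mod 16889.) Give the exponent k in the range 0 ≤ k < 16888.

6054

Baby-step giant-step with m = ceil(sqrt(16888)) = 130.
Baby table (588^j mod 16889 for j=0..129):
  0:1  1:588  2:7964  3:4579  4:7101  5:3805  6:7992  7:4154
  8:10536  9:13794  10:4152  11:9360  12:14755  13:11883  14:12047  15:7145
  16:12788  17:3739  18:2962  19:2089  20:12324  21:1131  22:6357  23:5447
  24:10815  25:8956  26:13649  27:3337  28:3032  29:9471  30:12467  31:770
  32:13646  33:1573  34:12918  35:12623  36:8053  37:6244  38:6559  39:6000
  40:15088  41:5019  42:12486  43:11942  44:12961  45:4129  46:12725  47:473
  48:7900  49:725  50:4075  51:14751  52:9531  53:13969  54:5718  55:1273
  56:5408  57:4772  58:2362  59:3958  60:13511  61:6638  62:1785  63:2462
  64:12091  65:16128  66:8535  67:2547  68:11404  69:619  70:9303  71:15017
  72:13938  73:4379  74:7724  75:15460  76:4198  77:2630  78:9541  79:2960
  80:913  81:13285  82:8862  83:9044  84:14726  85:11720  86:648  87:9466
  88:9527  89:11617  90:7640  91:16735  92:10782  93:6441  94:4172  95:4231
  96:5145  97:2129  98:2066  99:15689  100:3738  101:2374  102:11014  103:7745
  104:10919  105:2552  106:14344  107:6661  108:15309  109:16744  110:16074  111:10561
  112:11605  113:584  114:5612  115:6501  116:5674  117:9179  118:9661  119:5964
  120:10809  121:5428  122:16532  123:9641  124:11093  125:3530  126:15182  127:9624
  128:1097  129:3254
Giant step factor: 588^(-130) ≡ 14184 (mod 16889).
Scan 1209·14184^i mod 16889 for i = 0, 1, …:
  i=0: 1209   i=1: 6121   i=2: 10804   i=3: 10039
  i=4: 2017   i=5: 16051   i=6: 3664   i=7: 2723
  i=8: 14778   i=9: 1773     …   i=45: 11398
  i=46: 7724
Match at i=46, j=74: k = 46·130 + 74 = 6054.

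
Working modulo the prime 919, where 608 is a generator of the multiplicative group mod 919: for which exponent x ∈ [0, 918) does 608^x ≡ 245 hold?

Baby-step giant-step with m = ceil(sqrt(918)) = 31.
Baby table (608^j mod 919 for j=0..30):
  0:1  1:608  2:226  3:477  4:531  5:279  6:536  7:562
  8:747  9:190  10:645  11:666  12:568  13:719  14:627  15:750
  16:176  17:404  18:259  19:323  20:637  21:397  22:598  23:579
  24:55  25:356  26:483  27:503  28:716  29:641  30:72
Giant step factor: 608^(-31) ≡ 413 (mod 919).
Scan 245·413^i mod 919 for i = 0, 1, …:
  i=0: 245   i=1: 95   i=2: 637
Match at i=2, j=20: x = 2·31 + 20 = 82.

82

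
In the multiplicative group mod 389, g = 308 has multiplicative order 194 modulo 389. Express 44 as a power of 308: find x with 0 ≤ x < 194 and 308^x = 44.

73

Baby-step giant-step with m = ceil(sqrt(194)) = 14.
Baby table (308^j mod 389 for j=0..13):
  0:1  1:308  2:337  3:322  4:370  5:372  6:210  7:106
  8:361  9:323  10:289  11:320  12:143  13:87
Giant step factor: 308^(-14) ≡ 121 (mod 389).
Scan 44·121^i mod 389 for i = 0, 1, …:
  i=0: 44   i=1: 267   i=2: 20   i=3: 86
  i=4: 292   i=5: 322
Match at i=5, j=3: x = 5·14 + 3 = 73.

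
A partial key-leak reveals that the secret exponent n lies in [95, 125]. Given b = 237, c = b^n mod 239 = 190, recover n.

101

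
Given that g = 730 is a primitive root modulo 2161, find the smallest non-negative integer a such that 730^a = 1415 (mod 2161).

1181

Baby-step giant-step with m = ceil(sqrt(2160)) = 47.
Baby table (730^j mod 2161 for j=0..46):
  0:1  1:730  2:1294  3:263  4:1822  5:1045  6:17  7:1605
  8:388  9:149  10:720  11:477  12:289  13:1353  14:113  15:372
  16:1435  17:1626  18:591  19:1391  20:1921  21:2002  22:624  23:1710
  24:1403  25:2037  26:242  27:1619  28:1964  29:977  30:80  31:53
  32:1953  33:1591  34:973  35:1482  36:1360  37:901  38:786  39:1115
  40:1414  41:1423  42:1510  43:190  44:396  45:1667  46:267
Giant step factor: 730^(-47) ≡ 921 (mod 2161).
Scan 1415·921^i mod 2161 for i = 0, 1, …:
  i=0: 1415   i=1: 132   i=2: 556   i=3: 2080
  i=4: 1034   i=5: 1474   i=6: 446   i=7: 176
  i=8: 21   i=9: 2053     …   i=24: 657
  i=25: 17
Match at i=25, j=6: a = 25·47 + 6 = 1181.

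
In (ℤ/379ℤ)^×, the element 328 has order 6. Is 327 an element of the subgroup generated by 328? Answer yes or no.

yes

⟨328⟩ has order 6; its elements mod 379 are {1, 51, 52, 327, 328, 378}.
327 is in this set.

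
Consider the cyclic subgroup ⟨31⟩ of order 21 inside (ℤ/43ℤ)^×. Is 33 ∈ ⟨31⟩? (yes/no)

no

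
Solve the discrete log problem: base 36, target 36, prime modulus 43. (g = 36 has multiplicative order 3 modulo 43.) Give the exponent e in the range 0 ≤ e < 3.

Successive powers of 36 modulo 43:
  36^0=1  36^1=36
So 36^1 ≡ 36 (mod 43), giving e = 1.

1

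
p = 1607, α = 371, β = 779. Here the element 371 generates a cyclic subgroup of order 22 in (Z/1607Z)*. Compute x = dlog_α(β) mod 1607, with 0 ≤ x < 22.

3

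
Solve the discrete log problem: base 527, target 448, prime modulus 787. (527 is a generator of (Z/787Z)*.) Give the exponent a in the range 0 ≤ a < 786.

250

Baby-step giant-step with m = ceil(sqrt(786)) = 29.
Baby table (527^j mod 787 for j=0..28):
  0:1  1:527  2:705  3:71  4:428  5:474  6:319  7:482
  8:600  9:613  10:381  11:102  12:238  13:293  14:159  15:371
  16:341  17:271  18:370  19:601  20:353  21:299  22:173  23:666
  24:767  25:478  26:66  27:154  28:97
Giant step factor: 527^(-29) ≡ 153 (mod 787).
Scan 448·153^i mod 787 for i = 0, 1, …:
  i=0: 448   i=1: 75   i=2: 457   i=3: 665
  i=4: 222   i=5: 125   i=6: 237   i=7: 59
  i=8: 370
Match at i=8, j=18: a = 8·29 + 18 = 250.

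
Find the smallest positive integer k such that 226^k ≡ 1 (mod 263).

262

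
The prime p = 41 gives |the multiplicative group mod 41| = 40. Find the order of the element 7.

The order of 7 must divide p − 1 = 40 = 2^3 · 5.
Divisors: 1, 2, 4, 5, 8, 10, 20, 40.
Check each in increasing order: 7^1 ≡ 7;  7^2 ≡ 8;  7^4 ≡ 23;  7^5 ≡ 38;  7^8 ≡ 37;  7^10 ≡ 9;  7^20 ≡ 40;  7^40 ≡ 1.
Smallest exponent giving 1 is 40.

40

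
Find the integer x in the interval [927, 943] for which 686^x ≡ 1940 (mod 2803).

938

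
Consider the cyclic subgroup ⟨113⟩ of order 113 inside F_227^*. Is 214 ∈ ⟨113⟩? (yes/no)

yes

214 ∈ ⟨113⟩ iff 214^113 ≡ 1 (mod 227), since |⟨113⟩| = 113.
214^113 mod 227 = 1.
Since 1 = 1, 214 lies in the subgroup.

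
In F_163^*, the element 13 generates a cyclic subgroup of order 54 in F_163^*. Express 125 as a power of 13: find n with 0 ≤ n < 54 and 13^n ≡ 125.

39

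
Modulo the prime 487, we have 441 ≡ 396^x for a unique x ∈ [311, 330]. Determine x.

328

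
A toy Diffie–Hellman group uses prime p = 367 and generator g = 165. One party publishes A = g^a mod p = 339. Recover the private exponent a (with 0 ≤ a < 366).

Baby-step giant-step with m = ceil(sqrt(366)) = 20.
Baby table (165^j mod 367 for j=0..19):
  0:1  1:165  2:67  3:45  4:85  5:79  6:190  7:155
  8:252  9:109  10:2  11:330  12:134  13:90  14:170  15:158
  16:13  17:310  18:137  19:218
Giant step factor: 165^(-20) ≡ 92 (mod 367).
Scan 339·92^i mod 367 for i = 0, 1, …:
  i=0: 339   i=1: 360   i=2: 90
Match at i=2, j=13: a = 2·20 + 13 = 53.

53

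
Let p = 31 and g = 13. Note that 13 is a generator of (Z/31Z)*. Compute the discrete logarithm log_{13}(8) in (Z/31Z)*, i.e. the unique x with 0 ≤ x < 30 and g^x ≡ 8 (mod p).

12

Successive powers of 13 modulo 31:
  13^0=1  13^1=13  13^2=14  13^3=27  13^4=10  13^5=6
  13^6=16  13^7=22  13^8=7  13^9=29  13^10=5  13^11=3
  13^12=8
So 13^12 ≡ 8 (mod 31), giving x = 12.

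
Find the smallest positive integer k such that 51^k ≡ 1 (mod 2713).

The order of 51 must divide p − 1 = 2712 = 2^3 · 3 · 113.
Divisors: 1, 2, 3, 4, 6, 8, 12, 24, 113, 226, 339, 452, 678, 904, 1356, 2712.
Check each in increasing order: 51^1 ≡ 51;  51^2 ≡ 2601;  51^3 ≡ 2427;  51^4 ≡ 1692;  51^6 ≡ 406;  51^8 ≡ 649;  51^12 ≡ 2056;  51^24 ≡ 282;  51^113 ≡ 608;  51^226 ≡ 696;  51^339 ≡ 2653;  51^452 ≡ 1502;  51^678 ≡ 887;  51^904 ≡ 1501;  51^1356 ≡ 2712;  51^2712 ≡ 1.
Smallest exponent giving 1 is 2712.

2712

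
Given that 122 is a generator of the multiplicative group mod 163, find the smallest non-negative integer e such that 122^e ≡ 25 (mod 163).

66

Baby-step giant-step with m = ceil(sqrt(162)) = 13.
Baby table (122^j mod 163 for j=0..12):
  0:1  1:122  2:51  3:28  4:156  5:124  6:132  7:130
  8:49  9:110  10:54  11:68  12:146
Giant step factor: 122^(-13) ≡ 29 (mod 163).
Scan 25·29^i mod 163 for i = 0, 1, …:
  i=0: 25   i=1: 73   i=2: 161   i=3: 105
  i=4: 111   i=5: 122
Match at i=5, j=1: e = 5·13 + 1 = 66.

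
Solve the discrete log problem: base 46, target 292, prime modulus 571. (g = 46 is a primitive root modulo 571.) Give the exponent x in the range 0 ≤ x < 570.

337

Baby-step giant-step with m = ceil(sqrt(570)) = 24.
Baby table (46^j mod 571 for j=0..23):
  0:1  1:46  2:403  3:266  4:245  5:421  6:523  7:76
  8:70  9:365  10:231  11:348  12:20  13:349  14:66  15:181
  16:332  17:426  18:182  19:378  20:258  21:448  22:52  23:108
Giant step factor: 46^(-24) ≡ 384 (mod 571).
Scan 292·384^i mod 571 for i = 0, 1, …:
  i=0: 292   i=1: 212   i=2: 326   i=3: 135
  i=4: 450   i=5: 358   i=6: 432   i=7: 298
  i=8: 232   i=9: 12     …   i=13: 128
  i=14: 46
Match at i=14, j=1: x = 14·24 + 1 = 337.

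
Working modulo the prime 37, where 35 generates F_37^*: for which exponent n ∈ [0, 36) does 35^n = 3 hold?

Successive powers of 35 modulo 37:
  35^0=1  35^1=35  35^2=4  35^3=29  35^4=16  35^5=5
  35^6=27  35^7=20  35^8=34  35^9=6  35^10=25  35^11=24
  35^12=26  35^13=22  35^14=30  35^15=14  35^16=9  35^17=19
  35^18=36  35^19=2  35^20=33  35^21=8  35^22=21  35^23=32
  35^24=10  35^25=17  35^26=3
So 35^26 ≡ 3 (mod 37), giving n = 26.

26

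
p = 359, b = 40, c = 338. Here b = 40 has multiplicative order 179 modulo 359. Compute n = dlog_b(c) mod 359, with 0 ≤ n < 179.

Successive powers of 40 modulo 359:
  40^0=1  40^1=40  40^2=164  40^3=98  40^4=330  40^5=276
  40^6=270  40^7=30  40^8=123  40^9=253  40^10=68  40^11=207
  40^12=23  40^13=202  40^14=182  40^15=100  40^16=51  40^17=245
  40^18=107  40^19=331  40^20=316  40^21=75  40^22=128  40^23=94
  40^24=170  40^25=338
So 40^25 ≡ 338 (mod 359), giving n = 25.

25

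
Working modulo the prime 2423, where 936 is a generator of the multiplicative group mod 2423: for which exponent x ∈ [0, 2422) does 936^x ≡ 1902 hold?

958

Baby-step giant-step with m = ceil(sqrt(2422)) = 50.
Baby table (936^j mod 2423 for j=0..49):
  0:1  1:936  2:1393  3:274  4:2049  5:1271  6:2386  7:1713
  8:1765  9:1977  10:1723  11:1433  12:1369  13:2040  14:116  15:1964
  16:1670  17:285  18:230  19:2056  20:554  21:22  22:1208  23:1570
  24:1182  25:1464  26:1309  27:1609  28:1341  29:62  30:2303  31:1561
  32:27  33:1042  34:1266  35:129  36:2017  37:395  38:1424  39:214
  40:1618  41:73  42:484  43:2346  44:618  45:1774  46:709  47:2145
  48:1476  49:426
Giant step factor: 936^(-50) ≡ 286 (mod 2423).
Scan 1902·286^i mod 2423 for i = 0, 1, …:
  i=0: 1902   i=1: 1220   i=2: 8   i=3: 2288
  i=4: 158   i=5: 1574   i=6: 1909   i=7: 799
  i=8: 752   i=9: 1848     …   i=18: 1421
  i=19: 1765
Match at i=19, j=8: x = 19·50 + 8 = 958.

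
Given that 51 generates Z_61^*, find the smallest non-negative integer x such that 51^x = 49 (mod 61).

46

Baby-step giant-step with m = ceil(sqrt(60)) = 8.
Baby table (51^j mod 61 for j=0..7):
  0:1  1:51  2:39  3:37  4:57  5:40  6:27  7:35
Giant step factor: 51^(-8) ≡ 42 (mod 61).
Scan 49·42^i mod 61 for i = 0, 1, …:
  i=0: 49   i=1: 45   i=2: 60   i=3: 19
  i=4: 5   i=5: 27
Match at i=5, j=6: x = 5·8 + 6 = 46.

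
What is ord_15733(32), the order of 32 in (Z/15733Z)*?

5244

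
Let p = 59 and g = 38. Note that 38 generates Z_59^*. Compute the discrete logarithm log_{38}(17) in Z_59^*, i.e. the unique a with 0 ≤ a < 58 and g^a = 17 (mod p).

Successive powers of 38 modulo 59:
  38^0=1  38^1=38  38^2=28  38^3=2  38^4=17
So 38^4 ≡ 17 (mod 59), giving a = 4.

4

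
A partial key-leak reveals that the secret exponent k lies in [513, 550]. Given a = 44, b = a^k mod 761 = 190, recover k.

536

Compute 44^513 mod 761 = 259, then multiply by 44 repeatedly:
  44^513=259  44^514=742  44^515=686  44^516=505  44^517=151
  44^518=556  44^519=112  44^520=362  44^521=708  44^522=712
  44^523=127  44^524=261  44^525=69  44^526=753  44^527=409
  44^528=493  44^529=384  44^530=154  44^531=688  44^532=593
  44^533=218  44^534=460  44^535=454  44^536=190
Found 190 at exponent 536.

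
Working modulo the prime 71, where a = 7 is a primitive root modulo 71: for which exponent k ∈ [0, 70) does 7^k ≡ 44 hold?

43

Baby-step giant-step with m = ceil(sqrt(70)) = 9.
Baby table (7^j mod 71 for j=0..8):
  0:1  1:7  2:49  3:59  4:58  5:51  6:2  7:14
  8:27
Giant step factor: 7^(-9) ≡ 68 (mod 71).
Scan 44·68^i mod 71 for i = 0, 1, …:
  i=0: 44   i=1: 10   i=2: 41   i=3: 19
  i=4: 14
Match at i=4, j=7: k = 4·9 + 7 = 43.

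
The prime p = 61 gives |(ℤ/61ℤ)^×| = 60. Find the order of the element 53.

The order of 53 must divide p − 1 = 60 = 2^2 · 3 · 5.
Divisors: 1, 2, 3, 4, 5, 6, 10, 12, 15, 20, 30, 60.
Check each in increasing order: 53^1 ≡ 53;  53^2 ≡ 3;  53^3 ≡ 37;  53^4 ≡ 9;  53^5 ≡ 50;  53^6 ≡ 27;  53^10 ≡ 60;  53^12 ≡ 58;  53^15 ≡ 11;  53^20 ≡ 1.
Smallest exponent giving 1 is 20.

20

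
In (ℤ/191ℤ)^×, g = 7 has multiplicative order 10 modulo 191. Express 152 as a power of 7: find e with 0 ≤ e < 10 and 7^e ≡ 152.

Successive powers of 7 modulo 191:
  7^0=1  7^1=7  7^2=49  7^3=152
So 7^3 ≡ 152 (mod 191), giving e = 3.

3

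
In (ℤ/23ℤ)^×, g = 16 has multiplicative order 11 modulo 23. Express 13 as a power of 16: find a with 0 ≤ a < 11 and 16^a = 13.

10

Successive powers of 16 modulo 23:
  16^0=1  16^1=16  16^2=3  16^3=2  16^4=9  16^5=6
  16^6=4  16^7=18  16^8=12  16^9=8  16^10=13
So 16^10 ≡ 13 (mod 23), giving a = 10.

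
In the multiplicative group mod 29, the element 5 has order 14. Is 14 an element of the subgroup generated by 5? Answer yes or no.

no

⟨5⟩ has order 14; its elements mod 29 are {1, 4, 5, 6, 7, 9, 13, 16, 20, 22, 23, 24, 25, 28}.
14 is not in this set.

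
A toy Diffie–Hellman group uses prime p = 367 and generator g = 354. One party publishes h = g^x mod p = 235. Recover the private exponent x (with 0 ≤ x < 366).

Baby-step giant-step with m = ceil(sqrt(366)) = 20.
Baby table (354^j mod 367 for j=0..19):
  0:1  1:354  2:169  3:5  4:302  5:111  6:25  7:42
  8:188  9:125  10:210  11:206  12:258  13:316  14:296  15:189
  16:112  17:12  18:211  19:193
Giant step factor: 354^(-20) ≡ 104 (mod 367).
Scan 235·104^i mod 367 for i = 0, 1, …:
  i=0: 235   i=1: 218   i=2: 285   i=3: 280
  i=4: 127   i=5: 363   i=6: 318   i=7: 42
Match at i=7, j=7: x = 7·20 + 7 = 147.

147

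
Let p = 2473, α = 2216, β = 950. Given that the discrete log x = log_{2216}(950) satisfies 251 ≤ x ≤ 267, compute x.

Compute 2216^251 mod 2473 = 699, then multiply by 2216 repeatedly:
  2216^251=699  2216^252=886  2216^253=2287  2216^254=815  2216^255=750
  2216^256=144  2216^257=87  2216^258=2371  2216^259=1484  2216^260=1927
  2216^261=1834  2216^262=1005  2216^263=1380  2216^264=1452  2216^265=259
  2216^266=208  2216^267=950
Found 950 at exponent 267.

267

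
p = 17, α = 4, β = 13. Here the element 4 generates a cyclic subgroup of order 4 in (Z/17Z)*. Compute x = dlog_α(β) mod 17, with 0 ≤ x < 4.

Successive powers of 4 modulo 17:
  4^0=1  4^1=4  4^2=16  4^3=13
So 4^3 ≡ 13 (mod 17), giving x = 3.

3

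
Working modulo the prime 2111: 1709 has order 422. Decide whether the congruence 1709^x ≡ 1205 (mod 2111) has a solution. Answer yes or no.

1205 ∈ ⟨1709⟩ iff 1205^422 ≡ 1 (mod 2111), since |⟨1709⟩| = 422.
1205^422 mod 2111 = 1786.
Since 1786 ≠ 1, 1205 does not lie in the subgroup.

no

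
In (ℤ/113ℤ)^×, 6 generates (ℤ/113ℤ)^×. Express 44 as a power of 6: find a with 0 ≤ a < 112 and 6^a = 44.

42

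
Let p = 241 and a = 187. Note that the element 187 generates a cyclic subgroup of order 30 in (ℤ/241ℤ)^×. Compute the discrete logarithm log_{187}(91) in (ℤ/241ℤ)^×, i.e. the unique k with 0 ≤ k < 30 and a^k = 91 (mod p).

18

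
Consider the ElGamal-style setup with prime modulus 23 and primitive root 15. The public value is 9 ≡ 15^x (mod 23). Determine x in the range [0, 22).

Successive powers of 15 modulo 23:
  15^0=1  15^1=15  15^2=18  15^3=17  15^4=2  15^5=7
  15^6=13  15^7=11  15^8=4  15^9=14  15^10=3  15^11=22
  15^12=8  15^13=5  15^14=6  15^15=21  15^16=16  15^17=10
  15^18=12  15^19=19  15^20=9
So 15^20 ≡ 9 (mod 23), giving x = 20.

20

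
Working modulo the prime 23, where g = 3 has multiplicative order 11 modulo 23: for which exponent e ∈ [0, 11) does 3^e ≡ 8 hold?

10

Successive powers of 3 modulo 23:
  3^0=1  3^1=3  3^2=9  3^3=4  3^4=12  3^5=13
  3^6=16  3^7=2  3^8=6  3^9=18  3^10=8
So 3^10 ≡ 8 (mod 23), giving e = 10.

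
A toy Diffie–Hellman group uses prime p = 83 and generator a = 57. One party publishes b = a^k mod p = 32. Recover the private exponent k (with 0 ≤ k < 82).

Successive powers of 57 modulo 83:
  57^0=1  57^1=57  57^2=12  57^3=20  57^4=61  57^5=74
  57^6=68  57^7=58  57^8=69  57^9=32
So 57^9 ≡ 32 (mod 83), giving k = 9.

9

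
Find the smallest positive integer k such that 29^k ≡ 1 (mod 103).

51

The order of 29 must divide p − 1 = 102 = 2 · 3 · 17.
Divisors: 1, 2, 3, 6, 17, 34, 51, 102.
Check each in increasing order: 29^1 ≡ 29;  29^2 ≡ 17;  29^3 ≡ 81;  29^6 ≡ 72;  29^17 ≡ 56;  29^34 ≡ 46;  29^51 ≡ 1.
Smallest exponent giving 1 is 51.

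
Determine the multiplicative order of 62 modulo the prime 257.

128

The order of 62 must divide p − 1 = 256 = 2^8.
Divisors: 1, 2, 4, 8, 16, 32, 64, 128, 256.
Check each in increasing order: 62^1 ≡ 62;  62^2 ≡ 246;  62^4 ≡ 121;  62^8 ≡ 249;  62^16 ≡ 64;  62^32 ≡ 241;  62^64 ≡ 256;  62^128 ≡ 1.
Smallest exponent giving 1 is 128.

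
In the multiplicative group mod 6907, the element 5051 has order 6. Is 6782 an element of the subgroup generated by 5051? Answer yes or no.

no

⟨5051⟩ has order 6; its elements mod 6907 are {1, 1856, 1857, 5050, 5051, 6906}.
6782 is not in this set.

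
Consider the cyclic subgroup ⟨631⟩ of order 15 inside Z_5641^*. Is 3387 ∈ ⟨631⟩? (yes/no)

3387 ∈ ⟨631⟩ iff 3387^15 ≡ 1 (mod 5641), since |⟨631⟩| = 15.
3387^15 mod 5641 = 1.
Since 1 = 1, 3387 lies in the subgroup.

yes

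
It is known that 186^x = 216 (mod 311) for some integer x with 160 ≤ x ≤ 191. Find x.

186

Compute 186^160 mod 311 = 265, then multiply by 186 repeatedly:
  186^160=265  186^161=152  186^162=282  186^163=204  186^164=2
  186^165=61  186^166=150  186^167=221  186^168=54  186^169=92
  186^170=7  186^171=58  186^172=214  186^173=307  186^174=189
  186^175=11  186^176=180  186^177=203  186^178=127  186^179=297
  186^180=195  186^181=194  186^182=8  186^183=244  186^184=289
  186^185=262  186^186=216
Found 216 at exponent 186.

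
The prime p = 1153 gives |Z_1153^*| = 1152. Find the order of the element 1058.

The order of 1058 must divide p − 1 = 1152 = 2^7 · 3^2.
Divisors: 1, 2, 3, 4, 6, 8, 9, 12, 16, 18, 24, 32, 36, 48, 64, 72, 96, 128, 144, 192, 288, 384, 576, 1152.
Check each in increasing order: 1058^1 ≡ 1058;  1058^2 ≡ 954;  1058^3 ≡ 457;  1058^4 ≡ 399;  1058^6 ≡ 156;  1058^8 ≡ 87;  1058^9 ≡ 959;  1058^12 ≡ 123;  1058^16 ≡ 651;  1058^18 ≡ 740;  1058^24 ≡ 140;  1058^32 ≡ 650;  1058^36 ≡ 1078;  1058^48 ≡ 1152;  1058^64 ≡ 502;  1058^72 ≡ 1013;  1058^96 ≡ 1.
Smallest exponent giving 1 is 96.

96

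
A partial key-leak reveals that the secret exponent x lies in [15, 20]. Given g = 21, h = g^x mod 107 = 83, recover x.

18

Compute 21^15 mod 107 = 54, then multiply by 21 repeatedly:
  21^15=54  21^16=64  21^17=60  21^18=83
Found 83 at exponent 18.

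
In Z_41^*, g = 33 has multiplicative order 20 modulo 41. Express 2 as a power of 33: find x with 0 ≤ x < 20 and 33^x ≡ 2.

17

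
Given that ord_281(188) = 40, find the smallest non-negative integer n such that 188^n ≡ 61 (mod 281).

9

Successive powers of 188 modulo 281:
  188^0=1  188^1=188  188^2=219  188^3=146  188^4=191  188^5=221
  188^6=241  188^7=67  188^8=232  188^9=61
So 188^9 ≡ 61 (mod 281), giving n = 9.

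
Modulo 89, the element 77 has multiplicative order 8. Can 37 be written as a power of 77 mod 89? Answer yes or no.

⟨77⟩ has order 8; its elements mod 89 are {1, 12, 34, 37, 52, 55, 77, 88}.
37 is in this set.

yes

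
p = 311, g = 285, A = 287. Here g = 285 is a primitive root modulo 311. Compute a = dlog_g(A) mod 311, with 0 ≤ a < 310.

215

Baby-step giant-step with m = ceil(sqrt(310)) = 18.
Baby table (285^j mod 311 for j=0..17):
  0:1  1:285  2:54  3:151  4:117  5:68  6:98  7:251
  8:5  9:181  10:270  11:133  12:274  13:29  14:179  15:11
  16:25  17:283
Giant step factor: 285^(-18) ≡ 267 (mod 311).
Scan 287·267^i mod 311 for i = 0, 1, …:
  i=0: 287   i=1: 123   i=2: 186   i=3: 213
  i=4: 269   i=5: 293   i=6: 170   i=7: 295
  i=8: 82   i=9: 124   i=10: 142   i=11: 283
Match at i=11, j=17: a = 11·18 + 17 = 215.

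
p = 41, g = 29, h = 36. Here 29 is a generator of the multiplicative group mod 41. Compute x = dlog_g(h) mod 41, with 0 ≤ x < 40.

Successive powers of 29 modulo 41:
  29^0=1  29^1=29  29^2=21  29^3=35  29^4=31  29^5=38
  29^6=36
So 29^6 ≡ 36 (mod 41), giving x = 6.

6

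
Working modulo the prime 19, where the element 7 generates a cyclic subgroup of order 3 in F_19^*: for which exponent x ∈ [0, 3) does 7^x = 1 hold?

Successive powers of 7 modulo 19:
  7^0=1
So 7^0 ≡ 1 (mod 19), giving x = 0.

0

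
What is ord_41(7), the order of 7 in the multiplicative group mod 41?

40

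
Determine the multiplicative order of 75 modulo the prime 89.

88

The order of 75 must divide p − 1 = 88 = 2^3 · 11.
Divisors: 1, 2, 4, 8, 11, 22, 44, 88.
Check each in increasing order: 75^1 ≡ 75;  75^2 ≡ 18;  75^4 ≡ 57;  75^8 ≡ 45;  75^11 ≡ 52;  75^22 ≡ 34;  75^44 ≡ 88;  75^88 ≡ 1.
Smallest exponent giving 1 is 88.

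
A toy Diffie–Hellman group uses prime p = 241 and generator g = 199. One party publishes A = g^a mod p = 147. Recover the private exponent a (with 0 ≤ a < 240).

88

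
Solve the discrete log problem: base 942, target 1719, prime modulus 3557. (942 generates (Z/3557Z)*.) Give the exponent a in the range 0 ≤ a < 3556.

Baby-step giant-step with m = ceil(sqrt(3556)) = 60.
Baby table (942^j mod 3557 for j=0..59):
  0:1  1:942  2:1671  3:1888  4:3553  5:3346  6:430  7:3119
  8:16  9:844  10:1837  11:1752  12:3493  13:181  14:3323  15:106
  16:256  17:2833  18:936  19:3133  20:2533  21:2896  22:3370  23:1696
  24:539  25:2644  26:748  27:330  28:1401  29:95  30:565  31:2237
  32:1510  33:3177  34:1297  35:1723  36:1074  37:1520  38:1926  39:222
  40:2818  41:1034  42:2967  43:2669  44:2956  45:2978  46:2360  47:3552
  48:2404  49:2316  50:1231  51:20  52:1055  53:1407  54:2190  55:3477
  56:2894  57:1486  58:1911  59:320
Giant step factor: 942^(-60) ≡ 621 (mod 3557).
Scan 1719·621^i mod 3557 for i = 0, 1, …:
  i=0: 1719   i=1: 399   i=2: 2346   i=3: 2053
  i=4: 1507   i=5: 356   i=6: 542   i=7: 2224
  i=8: 988   i=9: 1744   i=10: 1696
Match at i=10, j=23: a = 10·60 + 23 = 623.

623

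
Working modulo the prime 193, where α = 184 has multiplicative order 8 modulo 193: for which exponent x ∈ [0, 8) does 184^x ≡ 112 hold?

6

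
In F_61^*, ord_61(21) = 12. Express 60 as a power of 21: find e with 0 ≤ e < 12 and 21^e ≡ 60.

6

Successive powers of 21 modulo 61:
  21^0=1  21^1=21  21^2=14  21^3=50  21^4=13  21^5=29
  21^6=60
So 21^6 ≡ 60 (mod 61), giving e = 6.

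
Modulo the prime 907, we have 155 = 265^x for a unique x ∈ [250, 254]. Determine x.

Compute 265^250 mod 907 = 114, then multiply by 265 repeatedly:
  265^250=114  265^251=279  265^252=468  265^253=668  265^254=155
Found 155 at exponent 254.

254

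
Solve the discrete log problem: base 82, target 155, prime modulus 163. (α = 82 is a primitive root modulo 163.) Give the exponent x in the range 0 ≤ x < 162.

Baby-step giant-step with m = ceil(sqrt(162)) = 13.
Baby table (82^j mod 163 for j=0..12):
  0:1  1:82  2:41  3:102  4:51  5:107  6:135  7:149
  8:156  9:78  10:39  11:101  12:132
Giant step factor: 82^(-13) ≡ 42 (mod 163).
Scan 155·42^i mod 163 for i = 0, 1, …:
  i=0: 155   i=1: 153   i=2: 69   i=3: 127
  i=4: 118   i=5: 66   i=6: 1
Match at i=6, j=0: x = 6·13 + 0 = 78.

78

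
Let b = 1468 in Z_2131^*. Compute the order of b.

The order of 1468 must divide p − 1 = 2130 = 2 · 3 · 5 · 71.
Divisors: 1, 2, 3, 5, 6, 10, 15, 30, 71, 142, 213, 355, 426, 710, 1065, 2130.
Check each in increasing order: 1468^1 ≡ 1468;  1468^2 ≡ 583;  1468^3 ≡ 1313;  1468^5 ≡ 450;  1468^6 ≡ 2121;  1468^10 ≡ 55;  1468^15 ≡ 1309;  1468^30 ≡ 157;  1468^71 ≡ 181;  1468^142 ≡ 796;  1468^213 ≡ 1299;  1468^355 ≡ 469;  1468^426 ≡ 1780;  1468^710 ≡ 468;  1468^1065 ≡ 2130;  1468^2130 ≡ 1.
Smallest exponent giving 1 is 2130.

2130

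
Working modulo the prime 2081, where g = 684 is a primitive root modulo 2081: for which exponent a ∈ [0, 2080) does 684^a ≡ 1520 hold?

Baby-step giant-step with m = ceil(sqrt(2080)) = 46.
Baby table (684^j mod 2081 for j=0..45):
  0:1  1:684  2:1712  3:1486  4:896  5:1050  6:255  7:1697
  8:1631  9:188  10:1651  11:1382  12:514  13:1968  14:1786  15:77
  16:643  17:721  18:2048  19:319  20:1772  21:906  22:1647  23:727
  24:1990  25:186  26:283  27:39  28:1704  29:176  30:1767  31:1648
  32:1411  33:1621  34:1672  35:1179  36:1089  37:1959  38:1873  39:1317
  40:1836  41:981  42:922  43:105  44:1066  45:794
Giant step factor: 684^(-46) ≡ 1896 (mod 2081).
Scan 1520·1896^i mod 2081 for i = 0, 1, …:
  i=0: 1520   i=1: 1816   i=2: 1162   i=3: 1454
  i=4: 1540   i=5: 197   i=6: 1013   i=7: 1966
  i=8: 465   i=9: 1377     …   i=18: 1728
  i=19: 794
Match at i=19, j=45: a = 19·46 + 45 = 919.

919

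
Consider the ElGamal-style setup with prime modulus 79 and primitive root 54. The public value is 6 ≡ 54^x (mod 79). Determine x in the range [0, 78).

Baby-step giant-step with m = ceil(sqrt(78)) = 9.
Baby table (54^j mod 79 for j=0..8):
  0:1  1:54  2:72  3:17  4:49  5:39  6:52  7:43
  8:31
Giant step factor: 54^(-9) ≡ 58 (mod 79).
Scan 6·58^i mod 79 for i = 0, 1, …:
  i=0: 6   i=1: 32   i=2: 39
Match at i=2, j=5: x = 2·9 + 5 = 23.

23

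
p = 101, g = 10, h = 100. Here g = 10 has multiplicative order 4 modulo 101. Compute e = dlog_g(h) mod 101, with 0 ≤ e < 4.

2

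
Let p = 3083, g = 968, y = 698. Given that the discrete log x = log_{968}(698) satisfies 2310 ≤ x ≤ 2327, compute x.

2318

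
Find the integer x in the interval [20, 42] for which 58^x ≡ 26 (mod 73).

Compute 58^20 mod 73 = 57, then multiply by 58 repeatedly:
  58^20=57  58^21=21  58^22=50  58^23=53  58^24=8
  58^25=26
Found 26 at exponent 25.

25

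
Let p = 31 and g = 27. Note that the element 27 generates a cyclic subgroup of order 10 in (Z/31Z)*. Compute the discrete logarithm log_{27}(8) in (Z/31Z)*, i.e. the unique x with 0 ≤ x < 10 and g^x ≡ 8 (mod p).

4

Successive powers of 27 modulo 31:
  27^0=1  27^1=27  27^2=16  27^3=29  27^4=8
So 27^4 ≡ 8 (mod 31), giving x = 4.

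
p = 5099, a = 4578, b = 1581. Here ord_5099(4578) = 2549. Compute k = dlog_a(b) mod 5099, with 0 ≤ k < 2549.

Baby-step giant-step with m = ceil(sqrt(2549)) = 51.
Baby table (4578^j mod 5099 for j=0..50):
  0:1  1:4578  2:1194  3:4  4:3015  5:4776  6:16  7:1862
  8:3807  9:64  10:2349  11:5030  12:256  13:4297  14:4823  15:1024
  16:1891  17:3995  18:4096  19:2465  20:683  21:1087  22:4761  23:2732
  24:4348  25:3747  26:730  27:2095  28:4790  29:2920  30:3281  31:3863
  32:1482  33:2926  34:155  35:829  36:1506  37:620  38:3316  39:925
  40:2480  41:3066  42:3700  43:4821  44:2066  45:4602  46:3987  47:3165
  48:3111  49:651  50:2462
Giant step factor: 4578^(-51) ≡ 84 (mod 5099).
Scan 1581·84^i mod 5099 for i = 0, 1, …:
  i=0: 1581   i=1: 230   i=2: 4023   i=3: 1398
  i=4: 155
Match at i=4, j=34: k = 4·51 + 34 = 238.

238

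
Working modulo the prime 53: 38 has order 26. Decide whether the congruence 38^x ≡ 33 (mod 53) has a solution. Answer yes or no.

33 ∈ ⟨38⟩ iff 33^26 ≡ 1 (mod 53), since |⟨38⟩| = 26.
33^26 mod 53 = 52.
Since 52 ≠ 1, 33 does not lie in the subgroup.

no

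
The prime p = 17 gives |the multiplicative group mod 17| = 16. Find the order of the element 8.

8

The order of 8 must divide p − 1 = 16 = 2^4.
Divisors: 1, 2, 4, 8, 16.
Check each in increasing order: 8^1 ≡ 8;  8^2 ≡ 13;  8^4 ≡ 16;  8^8 ≡ 1.
Smallest exponent giving 1 is 8.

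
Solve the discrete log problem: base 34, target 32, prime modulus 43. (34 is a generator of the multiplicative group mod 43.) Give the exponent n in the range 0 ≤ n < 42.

15

Baby-step giant-step with m = ceil(sqrt(42)) = 7.
Baby table (34^j mod 43 for j=0..6):
  0:1  1:34  2:38  3:2  4:25  5:33  6:4
Giant step factor: 34^(-7) ≡ 37 (mod 43).
Scan 32·37^i mod 43 for i = 0, 1, …:
  i=0: 32   i=1: 23   i=2: 34
Match at i=2, j=1: n = 2·7 + 1 = 15.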